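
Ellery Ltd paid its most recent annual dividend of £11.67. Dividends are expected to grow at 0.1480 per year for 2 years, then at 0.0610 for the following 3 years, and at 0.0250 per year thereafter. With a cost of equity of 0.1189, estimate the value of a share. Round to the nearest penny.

£171.77

Three-stage DDM. Project D₁…D_5; terminal Gordon value at t=5 with g = 0.025; discount at r = 0.1189.
D_1 = 13.3972
D_2 = 15.3799
D_3 = 16.3181
D_4 = 17.3135
D_5 = 18.3696
TV_5 = 18.8289/(0.1189−0.025) = 200.5206
P₀ = Σ Dₜ/(1+r)ᵗ + TV_5/(1+r)^5 = 171.7700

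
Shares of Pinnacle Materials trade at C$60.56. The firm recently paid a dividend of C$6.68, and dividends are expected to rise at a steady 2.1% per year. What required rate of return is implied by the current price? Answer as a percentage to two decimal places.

Rearranging the constant-growth DDM: r = D₁/P₀ + g.
D₁ = 6.68 × (1 + 0.021) = 6.8203.
r = 6.8203 / 60.56 + 0.021 = 0.11262 + 0.021 = 0.13362

13.36%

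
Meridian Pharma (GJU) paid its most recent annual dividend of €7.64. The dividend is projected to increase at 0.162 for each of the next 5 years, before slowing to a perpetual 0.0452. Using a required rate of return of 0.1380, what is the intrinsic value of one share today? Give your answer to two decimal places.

Two-stage DDM. Project D₁…D_5 at 0.162, terminal growth 0.0452, discount at r = 0.138.
D_1 = 8.8777
D_2 = 10.3159
D_3 = 11.9870
D_4 = 13.9289
D_5 = 16.1854
Terminal value at t=5: TV = D_6/(r−g) = 16.9170/(0.138−0.0452) = 182.2953
P₀ = 8.8777/(1+0.138)^1 + 10.3159/(1+0.138)^2 + 11.9870/(1+0.138)^3 + 13.9289/(1+0.138)^4 + 16.1854/(1+0.138)^5 + 182.2953/(1+0.138)^5 = 136.1993

€136.20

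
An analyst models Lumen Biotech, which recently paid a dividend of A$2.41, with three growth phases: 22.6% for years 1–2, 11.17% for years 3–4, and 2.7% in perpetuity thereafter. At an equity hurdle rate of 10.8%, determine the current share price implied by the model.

A$49.21

Three-stage DDM. Project D₁…D_4; terminal Gordon value at t=4 with g = 0.027; discount at r = 0.108.
D_1 = 2.9547
D_2 = 3.6224
D_3 = 4.0270
D_4 = 4.4769
TV_4 = 4.5977/(0.108−0.027) = 56.7621
P₀ = Σ Dₜ/(1+r)ᵗ + TV_4/(1+r)^4 = 49.2099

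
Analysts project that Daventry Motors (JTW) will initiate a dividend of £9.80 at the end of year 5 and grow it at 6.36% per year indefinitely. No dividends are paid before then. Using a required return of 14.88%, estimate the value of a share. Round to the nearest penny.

Deferred-dividend DDM. At t=4 the remaining stream is a growing perpetuity with first payment D_5 = 9.80.
V_4 = D_5/(r−g) = 9.80/(0.1488−0.0636) = 115.0235
P₀ = V_4/(1+r)^4 = 115.0235/(1+0.1488)^4 = 66.0403

£66.04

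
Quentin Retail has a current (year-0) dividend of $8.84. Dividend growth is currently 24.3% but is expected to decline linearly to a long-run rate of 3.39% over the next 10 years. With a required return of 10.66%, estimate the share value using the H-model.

H-model: P₀ = D₀[(1+g_L) + H(g_S−g_L)]/(r−g_L), with H = 10/2 = 5.
P₀ = 8.84 × [(1+0.0339) + 5×(0.243−0.0339)] / (0.1066−0.0339)
   = 8.84 × 2.0794 / 0.0727 = 252.8459

$252.85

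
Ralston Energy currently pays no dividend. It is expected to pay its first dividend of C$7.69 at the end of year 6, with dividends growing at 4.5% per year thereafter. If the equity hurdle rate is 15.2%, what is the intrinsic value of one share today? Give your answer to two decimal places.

C$35.42

Deferred-dividend DDM. At t=5 the remaining stream is a growing perpetuity with first payment D_6 = 7.69.
V_5 = D_6/(r−g) = 7.69/(0.152−0.045) = 71.8692
P₀ = V_5/(1+r)^5 = 71.8692/(1+0.152)^5 = 35.4226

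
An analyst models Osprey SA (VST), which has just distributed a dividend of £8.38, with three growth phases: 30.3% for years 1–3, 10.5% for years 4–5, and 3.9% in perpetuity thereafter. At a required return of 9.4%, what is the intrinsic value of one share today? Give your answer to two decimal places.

£337.65

Three-stage DDM. Project D₁…D_5; terminal Gordon value at t=5 with g = 0.039; discount at r = 0.094.
D_1 = 10.9191
D_2 = 14.2276
D_3 = 18.5386
D_4 = 20.4852
D_5 = 22.6361
TV_5 = 23.5189/(0.094−0.039) = 427.6167
P₀ = Σ Dₜ/(1+r)ᵗ + TV_5/(1+r)^5 = 337.6512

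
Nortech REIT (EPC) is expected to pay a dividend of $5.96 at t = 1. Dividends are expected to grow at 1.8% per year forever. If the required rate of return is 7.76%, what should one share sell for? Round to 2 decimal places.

Gordon growth model: P₀ = D₁/(r − g), with D₁ = 5.96 given directly.
P₀ = 5.9600 / (0.0776 − 0.018) = 5.9600 / 0.0596 = 100.0000

$100.00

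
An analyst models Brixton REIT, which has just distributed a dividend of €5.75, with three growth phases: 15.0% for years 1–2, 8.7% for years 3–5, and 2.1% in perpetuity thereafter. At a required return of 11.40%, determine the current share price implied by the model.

€92.07

Three-stage DDM. Project D₁…D_5; terminal Gordon value at t=5 with g = 0.021; discount at r = 0.114.
D_1 = 6.6125
D_2 = 7.6044
D_3 = 8.2660
D_4 = 8.9851
D_5 = 9.7668
TV_5 = 9.9719/(0.114−0.021) = 107.2247
P₀ = Σ Dₜ/(1+r)ᵗ + TV_5/(1+r)^5 = 92.0680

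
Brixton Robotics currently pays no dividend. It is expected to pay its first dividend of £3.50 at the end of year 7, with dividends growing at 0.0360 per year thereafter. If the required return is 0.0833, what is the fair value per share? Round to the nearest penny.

£45.78

Deferred-dividend DDM. At t=6 the remaining stream is a growing perpetuity with first payment D_7 = 3.50.
V_6 = D_7/(r−g) = 3.50/(0.0833−0.036) = 73.9958
P₀ = V_6/(1+r)^6 = 73.9958/(1+0.0833)^6 = 45.7841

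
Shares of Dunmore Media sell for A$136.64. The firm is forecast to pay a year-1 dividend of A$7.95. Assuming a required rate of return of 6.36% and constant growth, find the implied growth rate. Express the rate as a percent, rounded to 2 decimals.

From P₀ = D₁/(r − g), the implied growth is g = r − D₁/P₀.
g = 0.0636 − 7.95/136.64 = 0.0636 − 0.05818 = 0.00542

0.54%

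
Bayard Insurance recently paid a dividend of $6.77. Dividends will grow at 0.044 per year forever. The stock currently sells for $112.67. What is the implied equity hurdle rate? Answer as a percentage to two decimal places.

10.67%

Rearranging the constant-growth DDM: r = D₁/P₀ + g.
D₁ = 6.77 × (1 + 0.044) = 7.0679.
r = 7.0679 / 112.67 + 0.044 = 0.06273 + 0.044 = 0.10673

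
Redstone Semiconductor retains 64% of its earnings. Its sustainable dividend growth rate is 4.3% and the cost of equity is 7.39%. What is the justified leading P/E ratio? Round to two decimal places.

11.65

Payout ratio b = 1 − 0.64 = 0.36.
Justified leading P/E = b/(r−g) = 0.36/(0.0739−0.043) = 11.6505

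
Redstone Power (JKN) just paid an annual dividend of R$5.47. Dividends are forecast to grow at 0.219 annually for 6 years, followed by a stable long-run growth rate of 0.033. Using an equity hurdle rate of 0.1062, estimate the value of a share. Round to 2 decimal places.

R$184.97

Two-stage DDM. Project D₁…D_6 at 0.219, terminal growth 0.033, discount at r = 0.1062.
D_1 = 6.6679
D_2 = 8.1282
D_3 = 9.9083
D_4 = 12.0782
D_5 = 14.7233
D_6 = 17.9477
Terminal value at t=6: TV = D_7/(r−g) = 18.5400/(0.1062−0.033) = 253.2788
P₀ = 6.6679/(1+0.1062)^1 + 8.1282/(1+0.1062)^2 + 9.9083/(1+0.1062)^3 + 12.0782/(1+0.1062)^4 + 14.7233/(1+0.1062)^5 + 17.9477/(1+0.1062)^6 + 253.2788/(1+0.1062)^6 = 184.9682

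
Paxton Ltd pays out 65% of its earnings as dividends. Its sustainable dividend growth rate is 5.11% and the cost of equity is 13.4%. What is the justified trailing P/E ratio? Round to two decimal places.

Justified trailing P/E = b(1+g)/(r−g) = 0.65×(1+0.0511)/(0.134−0.0511) = 8.2414

8.24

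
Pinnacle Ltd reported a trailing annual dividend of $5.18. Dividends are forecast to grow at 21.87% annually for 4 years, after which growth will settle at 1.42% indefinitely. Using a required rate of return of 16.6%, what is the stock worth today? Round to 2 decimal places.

Two-stage DDM. Project D₁…D_4 at 0.2187, terminal growth 0.0142, discount at r = 0.166.
D_1 = 6.3129
D_2 = 7.6935
D_3 = 9.3761
D_4 = 11.4266
Terminal value at t=4: TV = D_5/(r−g) = 11.5889/(0.166−0.0142) = 76.3429
P₀ = 6.3129/(1+0.166)^1 + 7.6935/(1+0.166)^2 + 9.3761/(1+0.166)^3 + 11.4266/(1+0.166)^4 + 76.3429/(1+0.166)^4 = 64.4718

$64.47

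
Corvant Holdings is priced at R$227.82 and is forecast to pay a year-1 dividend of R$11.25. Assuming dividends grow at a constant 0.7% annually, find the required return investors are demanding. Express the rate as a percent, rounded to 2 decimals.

Rearranging the constant-growth DDM: r = D₁/P₀ + g.
r = 11.2500 / 227.82 + 0.007 = 0.04938 + 0.007 = 0.05638

5.64%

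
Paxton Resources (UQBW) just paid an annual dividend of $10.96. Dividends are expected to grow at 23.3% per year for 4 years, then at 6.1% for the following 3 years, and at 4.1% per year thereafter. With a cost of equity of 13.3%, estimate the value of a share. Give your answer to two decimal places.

$237.75

Three-stage DDM. Project D₁…D_7; terminal Gordon value at t=7 with g = 0.041; discount at r = 0.133.
D_1 = 13.5137
D_2 = 16.6624
D_3 = 20.5447
D_4 = 25.3316
D_5 = 26.8768
D_6 = 28.5163
D_7 = 30.2558
TV_7 = 31.4963/(0.133−0.041) = 342.3512
P₀ = Σ Dₜ/(1+r)ᵗ + TV_7/(1+r)^7 = 237.7501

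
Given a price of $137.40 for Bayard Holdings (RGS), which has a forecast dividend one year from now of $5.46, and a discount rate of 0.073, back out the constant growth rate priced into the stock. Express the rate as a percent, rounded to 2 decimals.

3.33%

From P₀ = D₁/(r − g), the implied growth is g = r − D₁/P₀.
g = 0.073 − 5.46/137.40 = 0.073 − 0.03974 = 0.03326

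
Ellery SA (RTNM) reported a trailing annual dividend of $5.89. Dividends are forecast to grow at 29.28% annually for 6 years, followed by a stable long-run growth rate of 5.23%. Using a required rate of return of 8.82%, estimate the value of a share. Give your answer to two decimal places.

$552.81

Two-stage DDM. Project D₁…D_6 at 0.2928, terminal growth 0.0523, discount at r = 0.0882.
D_1 = 7.6146
D_2 = 9.8441
D_3 = 12.7265
D_4 = 16.4528
D_5 = 21.2702
D_6 = 27.4981
Terminal value at t=6: TV = D_7/(r−g) = 28.9363/(0.0882−0.0523) = 806.0249
P₀ = 7.6146/(1+0.0882)^1 + 9.8441/(1+0.0882)^2 + 12.7265/(1+0.0882)^3 + 16.4528/(1+0.0882)^4 + 21.2702/(1+0.0882)^5 + 27.4981/(1+0.0882)^6 + 806.0249/(1+0.0882)^6 = 552.8139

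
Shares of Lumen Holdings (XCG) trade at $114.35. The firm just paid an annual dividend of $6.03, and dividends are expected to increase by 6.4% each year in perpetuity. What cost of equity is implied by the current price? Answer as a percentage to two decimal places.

Rearranging the constant-growth DDM: r = D₁/P₀ + g.
D₁ = 6.03 × (1 + 0.064) = 6.4159.
r = 6.4159 / 114.35 + 0.064 = 0.05611 + 0.064 = 0.12011

12.01%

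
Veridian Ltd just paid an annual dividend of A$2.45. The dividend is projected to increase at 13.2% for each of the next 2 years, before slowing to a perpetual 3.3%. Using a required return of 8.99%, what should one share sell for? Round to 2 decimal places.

Two-stage DDM. Project D₁…D_2 at 0.132, terminal growth 0.033, discount at r = 0.0899.
D_1 = 2.7734
D_2 = 3.1395
Terminal value at t=2: TV = D_3/(r−g) = 3.2431/(0.0899−0.033) = 56.9963
P₀ = 2.7734/(1+0.0899)^1 + 3.1395/(1+0.0899)^2 + 56.9963/(1+0.0899)^2 = 53.1691

A$53.17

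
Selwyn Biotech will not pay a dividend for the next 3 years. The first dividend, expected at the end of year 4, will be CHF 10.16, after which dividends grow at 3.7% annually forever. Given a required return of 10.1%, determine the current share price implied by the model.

Deferred-dividend DDM. At t=3 the remaining stream is a growing perpetuity with first payment D_4 = 10.16.
V_3 = D_4/(r−g) = 10.16/(0.101−0.037) = 158.7500
P₀ = V_3/(1+r)^3 = 158.7500/(1+0.101)^3 = 118.9465

CHF 118.95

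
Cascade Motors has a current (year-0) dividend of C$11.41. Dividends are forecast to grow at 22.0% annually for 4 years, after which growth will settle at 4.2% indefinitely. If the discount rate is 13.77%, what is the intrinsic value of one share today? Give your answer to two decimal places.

Two-stage DDM. Project D₁…D_4 at 0.22, terminal growth 0.042, discount at r = 0.1377.
D_1 = 13.9202
D_2 = 16.9826
D_3 = 20.7188
D_4 = 25.2770
Terminal value at t=4: TV = D_5/(r−g) = 26.3386/(0.1377−0.042) = 275.2205
P₀ = 13.9202/(1+0.1377)^1 + 16.9826/(1+0.1377)^2 + 20.7188/(1+0.1377)^3 + 25.2770/(1+0.1377)^4 + 275.2205/(1+0.1377)^4 = 218.7872

C$218.79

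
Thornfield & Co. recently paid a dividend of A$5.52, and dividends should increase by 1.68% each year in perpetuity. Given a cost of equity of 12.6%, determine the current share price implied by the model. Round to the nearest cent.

A$51.40

Gordon growth model: P₀ = D₁/(r − g). D₁ = 5.52 × (1 + 0.0168) = 5.6127.
P₀ = 5.6127 / (0.126 − 0.0168) = 5.6127 / 0.1092 = 51.3987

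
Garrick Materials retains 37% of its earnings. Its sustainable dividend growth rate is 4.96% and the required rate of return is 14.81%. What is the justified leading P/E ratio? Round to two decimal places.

6.40

Payout ratio b = 1 − 0.37 = 0.63.
Justified leading P/E = b/(r−g) = 0.63/(0.1481−0.0496) = 6.3959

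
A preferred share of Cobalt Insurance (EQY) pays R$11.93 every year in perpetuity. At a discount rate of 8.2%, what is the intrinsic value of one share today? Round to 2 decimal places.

Zero-growth DDM (perpetuity): P₀ = D/r = 11.93 / 0.082 = 145.4878

R$145.49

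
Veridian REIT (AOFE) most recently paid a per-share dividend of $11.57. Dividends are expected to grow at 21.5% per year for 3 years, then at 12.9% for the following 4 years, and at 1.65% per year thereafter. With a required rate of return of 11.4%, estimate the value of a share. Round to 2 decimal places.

$268.58

Three-stage DDM. Project D₁…D_7; terminal Gordon value at t=7 with g = 0.0165; discount at r = 0.114.
D_1 = 14.0576
D_2 = 17.0799
D_3 = 20.7521
D_4 = 23.4291
D_5 = 26.4515
D_6 = 29.8637
D_7 = 33.7161
TV_7 = 34.2725/(0.114−0.0165) = 351.5125
P₀ = Σ Dₜ/(1+r)ᵗ + TV_7/(1+r)^7 = 268.5841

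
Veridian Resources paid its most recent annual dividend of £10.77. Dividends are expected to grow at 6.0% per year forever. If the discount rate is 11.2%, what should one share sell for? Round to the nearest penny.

Gordon growth model: P₀ = D₁/(r − g). D₁ = 10.77 × (1 + 0.06) = 11.4162.
P₀ = 11.4162 / (0.112 − 0.06) = 11.4162 / 0.052 = 219.5423

£219.54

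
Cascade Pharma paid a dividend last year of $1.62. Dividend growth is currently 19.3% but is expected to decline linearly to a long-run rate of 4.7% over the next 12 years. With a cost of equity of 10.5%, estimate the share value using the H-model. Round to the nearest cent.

H-model: P₀ = D₀[(1+g_L) + H(g_S−g_L)]/(r−g_L), with H = 12/2 = 6.
P₀ = 1.62 × [(1+0.047) + 6×(0.193−0.047)] / (0.105−0.047)
   = 1.62 × 1.9230 / 0.058 = 53.7114

$53.71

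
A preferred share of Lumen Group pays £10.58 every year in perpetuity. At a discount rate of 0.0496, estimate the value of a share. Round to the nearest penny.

Zero-growth DDM (perpetuity): P₀ = D/r = 10.58 / 0.0496 = 213.3065

£213.31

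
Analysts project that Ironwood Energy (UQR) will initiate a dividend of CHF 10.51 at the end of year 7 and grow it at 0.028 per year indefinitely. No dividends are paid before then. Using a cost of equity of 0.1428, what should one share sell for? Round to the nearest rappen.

CHF 41.10

Deferred-dividend DDM. At t=6 the remaining stream is a growing perpetuity with first payment D_7 = 10.51.
V_6 = D_7/(r−g) = 10.51/(0.1428−0.028) = 91.5505
P₀ = V_6/(1+r)^6 = 91.5505/(1+0.1428)^6 = 41.0998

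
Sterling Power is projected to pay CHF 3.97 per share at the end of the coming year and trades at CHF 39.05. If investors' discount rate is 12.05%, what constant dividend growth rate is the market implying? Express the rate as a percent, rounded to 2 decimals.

1.88%

From P₀ = D₁/(r − g), the implied growth is g = r − D₁/P₀.
g = 0.1205 − 3.97/39.05 = 0.1205 − 0.10166 = 0.01884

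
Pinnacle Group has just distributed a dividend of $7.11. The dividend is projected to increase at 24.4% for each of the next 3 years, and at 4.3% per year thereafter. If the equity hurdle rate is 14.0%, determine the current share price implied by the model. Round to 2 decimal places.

$124.80

Two-stage DDM. Project D₁…D_3 at 0.244, terminal growth 0.043, discount at r = 0.14.
D_1 = 8.8448
D_2 = 11.0030
D_3 = 13.6877
Terminal value at t=3: TV = D_4/(r−g) = 14.2763/(0.14−0.043) = 147.1781
P₀ = 8.8448/(1+0.14)^1 + 11.0030/(1+0.14)^2 + 13.6877/(1+0.14)^3 + 147.1781/(1+0.14)^3 = 124.8049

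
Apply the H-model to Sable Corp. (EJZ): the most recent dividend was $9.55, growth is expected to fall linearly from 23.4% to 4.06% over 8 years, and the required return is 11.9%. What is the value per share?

H-model: P₀ = D₀[(1+g_L) + H(g_S−g_L)]/(r−g_L), with H = 8/2 = 4.
P₀ = 9.55 × [(1+0.0406) + 4×(0.234−0.0406)] / (0.119−0.0406)
   = 9.55 × 1.8142 / 0.0784 = 220.9899

$220.99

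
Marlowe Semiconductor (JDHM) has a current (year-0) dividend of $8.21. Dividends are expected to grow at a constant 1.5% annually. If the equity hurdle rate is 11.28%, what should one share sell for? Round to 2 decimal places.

Gordon growth model: P₀ = D₁/(r − g). D₁ = 8.21 × (1 + 0.015) = 8.3331.
P₀ = 8.3331 / (0.1128 − 0.015) = 8.3331 / 0.0978 = 85.2060

$85.21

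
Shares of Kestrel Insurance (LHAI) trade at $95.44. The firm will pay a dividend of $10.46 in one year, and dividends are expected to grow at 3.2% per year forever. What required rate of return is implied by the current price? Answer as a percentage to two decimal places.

14.16%

Rearranging the constant-growth DDM: r = D₁/P₀ + g.
r = 10.4600 / 95.44 + 0.032 = 0.10960 + 0.032 = 0.14160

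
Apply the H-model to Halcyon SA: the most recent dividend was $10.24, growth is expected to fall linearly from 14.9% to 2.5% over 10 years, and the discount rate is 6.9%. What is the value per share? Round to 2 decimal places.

$382.84

H-model: P₀ = D₀[(1+g_L) + H(g_S−g_L)]/(r−g_L), with H = 10/2 = 5.
P₀ = 10.24 × [(1+0.025) + 5×(0.149−0.025)] / (0.069−0.025)
   = 10.24 × 1.6450 / 0.044 = 382.8364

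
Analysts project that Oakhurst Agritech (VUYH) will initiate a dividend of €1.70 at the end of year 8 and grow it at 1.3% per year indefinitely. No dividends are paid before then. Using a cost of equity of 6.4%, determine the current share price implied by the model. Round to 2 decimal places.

€21.59

Deferred-dividend DDM. At t=7 the remaining stream is a growing perpetuity with first payment D_8 = 1.70.
V_7 = D_8/(r−g) = 1.70/(0.064−0.013) = 33.3333
P₀ = V_7/(1+r)^7 = 33.3333/(1+0.064)^7 = 21.5917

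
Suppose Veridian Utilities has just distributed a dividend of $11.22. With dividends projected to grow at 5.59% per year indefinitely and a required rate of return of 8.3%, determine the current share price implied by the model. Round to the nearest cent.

$437.17

Gordon growth model: P₀ = D₁/(r − g). D₁ = 11.22 × (1 + 0.0559) = 11.8472.
P₀ = 11.8472 / (0.083 − 0.0559) = 11.8472 / 0.0271 = 437.1660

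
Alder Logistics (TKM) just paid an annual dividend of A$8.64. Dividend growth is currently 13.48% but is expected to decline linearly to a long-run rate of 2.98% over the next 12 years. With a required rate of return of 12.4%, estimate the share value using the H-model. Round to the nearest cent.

H-model: P₀ = D₀[(1+g_L) + H(g_S−g_L)]/(r−g_L), with H = 12/2 = 6.
P₀ = 8.64 × [(1+0.0298) + 6×(0.1348−0.0298)] / (0.124−0.0298)
   = 8.64 × 1.6598 / 0.0942 = 152.2364

A$152.24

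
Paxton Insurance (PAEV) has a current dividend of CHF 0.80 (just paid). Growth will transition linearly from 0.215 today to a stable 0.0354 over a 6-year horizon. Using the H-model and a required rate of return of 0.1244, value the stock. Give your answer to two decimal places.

CHF 14.15

H-model: P₀ = D₀[(1+g_L) + H(g_S−g_L)]/(r−g_L), with H = 6/2 = 3.
P₀ = 0.80 × [(1+0.0354) + 3×(0.215−0.0354)] / (0.1244−0.0354)
   = 0.80 × 1.5742 / 0.089 = 14.1501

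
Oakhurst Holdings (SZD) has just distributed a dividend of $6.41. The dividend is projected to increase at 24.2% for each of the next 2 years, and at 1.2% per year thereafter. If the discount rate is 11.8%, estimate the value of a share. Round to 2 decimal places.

Two-stage DDM. Project D₁…D_2 at 0.242, terminal growth 0.012, discount at r = 0.118.
D_1 = 7.9612
D_2 = 9.8878
Terminal value at t=2: TV = D_3/(r−g) = 10.0065/(0.118−0.012) = 94.4008
P₀ = 7.9612/(1+0.118)^1 + 9.8878/(1+0.118)^2 + 94.4008/(1+0.118)^2 = 90.5570

$90.56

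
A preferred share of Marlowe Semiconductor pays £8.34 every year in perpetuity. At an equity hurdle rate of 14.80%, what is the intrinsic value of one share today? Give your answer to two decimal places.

Zero-growth DDM (perpetuity): P₀ = D/r = 8.34 / 0.148 = 56.3514

£56.35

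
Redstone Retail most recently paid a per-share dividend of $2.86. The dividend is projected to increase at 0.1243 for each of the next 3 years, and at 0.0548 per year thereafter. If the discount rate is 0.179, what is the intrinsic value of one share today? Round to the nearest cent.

$28.87

Two-stage DDM. Project D₁…D_3 at 0.1243, terminal growth 0.0548, discount at r = 0.179.
D_1 = 3.2155
D_2 = 3.6152
D_3 = 4.0646
Terminal value at t=3: TV = D_4/(r−g) = 4.2873/(0.179−0.0548) = 34.5192
P₀ = 3.2155/(1+0.179)^1 + 3.6152/(1+0.179)^2 + 4.0646/(1+0.179)^3 + 34.5192/(1+0.179)^3 = 28.8712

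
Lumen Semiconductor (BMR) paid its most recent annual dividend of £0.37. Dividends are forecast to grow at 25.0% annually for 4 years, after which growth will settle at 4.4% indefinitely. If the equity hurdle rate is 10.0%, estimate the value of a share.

£13.56

Two-stage DDM. Project D₁…D_4 at 0.25, terminal growth 0.044, discount at r = 0.1.
D_1 = 0.4625
D_2 = 0.5781
D_3 = 0.7227
D_4 = 0.9033
Terminal value at t=4: TV = D_5/(r−g) = 0.9431/(0.1−0.044) = 16.8405
P₀ = 0.4625/(1+0.1)^1 + 0.5781/(1+0.1)^2 + 0.7227/(1+0.1)^3 + 0.9033/(1+0.1)^4 + 16.8405/(1+0.1)^4 = 13.5604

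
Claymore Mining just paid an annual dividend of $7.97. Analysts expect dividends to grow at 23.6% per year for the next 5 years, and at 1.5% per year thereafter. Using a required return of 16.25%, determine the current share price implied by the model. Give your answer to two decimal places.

Two-stage DDM. Project D₁…D_5 at 0.236, terminal growth 0.015, discount at r = 0.1625.
D_1 = 9.8509
D_2 = 12.1757
D_3 = 15.0492
D_4 = 18.6008
D_5 = 22.9906
Terminal value at t=5: TV = D_6/(r−g) = 23.3355/(0.1625−0.015) = 158.2066
P₀ = 9.8509/(1+0.1625)^1 + 12.1757/(1+0.1625)^2 + 15.0492/(1+0.1625)^3 + 18.6008/(1+0.1625)^4 + 22.9906/(1+0.1625)^5 + 158.2066/(1+0.1625)^5 = 122.5946

$122.59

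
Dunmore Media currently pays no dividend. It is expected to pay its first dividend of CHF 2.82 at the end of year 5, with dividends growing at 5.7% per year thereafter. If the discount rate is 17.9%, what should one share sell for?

CHF 11.96

Deferred-dividend DDM. At t=4 the remaining stream is a growing perpetuity with first payment D_5 = 2.82.
V_4 = D_5/(r−g) = 2.82/(0.179−0.057) = 23.1148
P₀ = V_4/(1+r)^4 = 23.1148/(1+0.179)^4 = 11.9628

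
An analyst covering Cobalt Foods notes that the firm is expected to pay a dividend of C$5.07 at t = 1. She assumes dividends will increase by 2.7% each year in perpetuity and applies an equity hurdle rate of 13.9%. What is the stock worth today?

C$45.27

Gordon growth model: P₀ = D₁/(r − g), with D₁ = 5.07 given directly.
P₀ = 5.0700 / (0.139 − 0.027) = 5.0700 / 0.112 = 45.2679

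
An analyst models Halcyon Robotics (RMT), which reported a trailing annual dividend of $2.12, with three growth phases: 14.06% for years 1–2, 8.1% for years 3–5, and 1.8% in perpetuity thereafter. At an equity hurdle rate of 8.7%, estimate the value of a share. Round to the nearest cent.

Three-stage DDM. Project D₁…D_5; terminal Gordon value at t=5 with g = 0.018; discount at r = 0.087.
D_1 = 2.4181
D_2 = 2.7581
D_3 = 2.9815
D_4 = 3.2230
D_5 = 3.4840
TV_5 = 3.5467/(0.087−0.018) = 51.4018
P₀ = Σ Dₜ/(1+r)ᵗ + TV_5/(1+r)^5 = 45.3556

$45.36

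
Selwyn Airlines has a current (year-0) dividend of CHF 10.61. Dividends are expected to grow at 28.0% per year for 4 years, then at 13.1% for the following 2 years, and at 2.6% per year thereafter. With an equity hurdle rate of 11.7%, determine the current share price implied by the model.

Three-stage DDM. Project D₁…D_6; terminal Gordon value at t=6 with g = 0.026; discount at r = 0.117.
D_1 = 13.5808
D_2 = 17.3834
D_3 = 22.2508
D_4 = 28.4810
D_5 = 32.2120
D_6 = 36.4318
TV_6 = 37.3790/(0.117−0.026) = 410.7584
P₀ = Σ Dₜ/(1+r)ᵗ + TV_6/(1+r)^6 = 309.1126

CHF 309.11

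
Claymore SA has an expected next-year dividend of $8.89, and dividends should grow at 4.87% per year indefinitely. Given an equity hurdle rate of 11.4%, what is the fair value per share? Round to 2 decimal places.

Gordon growth model: P₀ = D₁/(r − g), with D₁ = 8.89 given directly.
P₀ = 8.8900 / (0.114 − 0.0487) = 8.8900 / 0.0653 = 136.1409

$136.14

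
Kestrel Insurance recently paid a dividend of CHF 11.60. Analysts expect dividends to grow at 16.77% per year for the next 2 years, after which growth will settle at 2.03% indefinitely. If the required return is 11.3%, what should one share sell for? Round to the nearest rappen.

Two-stage DDM. Project D₁…D_2 at 0.1677, terminal growth 0.0203, discount at r = 0.113.
D_1 = 13.5453
D_2 = 15.8169
Terminal value at t=2: TV = D_3/(r−g) = 16.1380/(0.113−0.0203) = 174.0879
P₀ = 13.5453/(1+0.113)^1 + 15.8169/(1+0.113)^2 + 174.0879/(1+0.113)^2 = 165.4713

CHF 165.47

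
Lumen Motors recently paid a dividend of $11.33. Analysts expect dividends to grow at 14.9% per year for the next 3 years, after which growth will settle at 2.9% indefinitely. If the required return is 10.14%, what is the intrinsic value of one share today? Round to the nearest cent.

Two-stage DDM. Project D₁…D_3 at 0.149, terminal growth 0.029, discount at r = 0.1014.
D_1 = 13.0182
D_2 = 14.9579
D_3 = 17.1866
Terminal value at t=3: TV = D_4/(r−g) = 17.6850/(0.1014−0.029) = 244.2681
P₀ = 13.0182/(1+0.1014)^1 + 14.9579/(1+0.1014)^2 + 17.1866/(1+0.1014)^3 + 244.2681/(1+0.1014)^3 = 219.8368

$219.84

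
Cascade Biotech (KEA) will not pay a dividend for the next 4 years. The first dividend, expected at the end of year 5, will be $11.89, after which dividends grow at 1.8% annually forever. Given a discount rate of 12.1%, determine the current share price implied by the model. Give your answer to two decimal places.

Deferred-dividend DDM. At t=4 the remaining stream is a growing perpetuity with first payment D_5 = 11.89.
V_4 = D_5/(r−g) = 11.89/(0.121−0.018) = 115.4369
P₀ = V_4/(1+r)^4 = 115.4369/(1+0.121)^4 = 73.1008

$73.10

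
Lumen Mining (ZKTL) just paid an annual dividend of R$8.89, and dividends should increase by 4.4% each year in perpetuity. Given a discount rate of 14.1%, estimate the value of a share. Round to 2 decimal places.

R$95.68

Gordon growth model: P₀ = D₁/(r − g). D₁ = 8.89 × (1 + 0.044) = 9.2812.
P₀ = 9.2812 / (0.141 − 0.044) = 9.2812 / 0.097 = 95.6821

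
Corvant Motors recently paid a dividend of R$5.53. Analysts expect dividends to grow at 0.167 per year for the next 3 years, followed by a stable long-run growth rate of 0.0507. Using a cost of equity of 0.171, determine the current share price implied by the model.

R$64.28

Two-stage DDM. Project D₁…D_3 at 0.167, terminal growth 0.0507, discount at r = 0.171.
D_1 = 6.4535
D_2 = 7.5312
D_3 = 8.7890
Terminal value at t=3: TV = D_4/(r−g) = 9.2346/(0.171−0.0507) = 76.7628
P₀ = 6.4535/(1+0.171)^1 + 7.5312/(1+0.171)^2 + 8.7890/(1+0.171)^3 + 76.7628/(1+0.171)^3 = 64.2827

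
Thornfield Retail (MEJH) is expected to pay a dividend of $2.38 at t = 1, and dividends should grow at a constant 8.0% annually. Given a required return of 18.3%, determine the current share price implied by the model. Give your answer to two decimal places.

$23.11

Gordon growth model: P₀ = D₁/(r − g), with D₁ = 2.38 given directly.
P₀ = 2.3800 / (0.183 − 0.08) = 2.3800 / 0.103 = 23.1068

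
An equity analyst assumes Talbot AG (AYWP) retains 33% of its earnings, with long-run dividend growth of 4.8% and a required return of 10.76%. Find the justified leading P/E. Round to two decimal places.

11.24

Payout ratio b = 1 − 0.33 = 0.67.
Justified leading P/E = b/(r−g) = 0.67/(0.1076−0.048) = 11.2416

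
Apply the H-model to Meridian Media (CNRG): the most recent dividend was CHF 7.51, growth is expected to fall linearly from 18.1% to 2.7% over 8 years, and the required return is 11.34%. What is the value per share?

CHF 142.81

H-model: P₀ = D₀[(1+g_L) + H(g_S−g_L)]/(r−g_L), with H = 8/2 = 4.
P₀ = 7.51 × [(1+0.027) + 4×(0.181−0.027)] / (0.1134−0.027)
   = 7.51 × 1.6430 / 0.0864 = 142.8117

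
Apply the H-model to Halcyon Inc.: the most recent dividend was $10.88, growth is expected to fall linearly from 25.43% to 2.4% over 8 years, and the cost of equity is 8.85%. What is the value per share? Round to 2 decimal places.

H-model: P₀ = D₀[(1+g_L) + H(g_S−g_L)]/(r−g_L), with H = 8/2 = 4.
P₀ = 10.88 × [(1+0.024) + 4×(0.2543−0.024)] / (0.0885−0.024)
   = 10.88 × 1.9452 / 0.0645 = 328.1206

$328.12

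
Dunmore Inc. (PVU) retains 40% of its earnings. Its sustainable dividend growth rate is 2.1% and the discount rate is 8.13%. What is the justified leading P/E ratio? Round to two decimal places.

Payout ratio b = 1 − 0.40 = 0.60.
Justified leading P/E = b/(r−g) = 0.60/(0.0813−0.021) = 9.9502

9.95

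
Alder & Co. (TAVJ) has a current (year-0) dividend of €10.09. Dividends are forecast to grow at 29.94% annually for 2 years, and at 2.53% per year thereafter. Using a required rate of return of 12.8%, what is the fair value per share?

€158.68

Two-stage DDM. Project D₁…D_2 at 0.2994, terminal growth 0.0253, discount at r = 0.128.
D_1 = 13.1109
D_2 = 17.0364
Terminal value at t=2: TV = D_3/(r−g) = 17.4674/(0.128−0.0253) = 170.0816
P₀ = 13.1109/(1+0.128)^1 + 17.0364/(1+0.128)^2 + 170.0816/(1+0.128)^2 = 158.6841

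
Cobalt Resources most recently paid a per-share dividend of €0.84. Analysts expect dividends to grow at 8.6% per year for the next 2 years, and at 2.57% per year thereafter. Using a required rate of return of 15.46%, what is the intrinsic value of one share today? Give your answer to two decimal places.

€7.45

Two-stage DDM. Project D₁…D_2 at 0.086, terminal growth 0.0257, discount at r = 0.1546.
D_1 = 0.9122
D_2 = 0.9907
Terminal value at t=2: TV = D_3/(r−g) = 1.0162/(0.1546−0.0257) = 7.8833
P₀ = 0.9122/(1+0.1546)^1 + 0.9907/(1+0.1546)^2 + 7.8833/(1+0.1546)^2 = 7.4467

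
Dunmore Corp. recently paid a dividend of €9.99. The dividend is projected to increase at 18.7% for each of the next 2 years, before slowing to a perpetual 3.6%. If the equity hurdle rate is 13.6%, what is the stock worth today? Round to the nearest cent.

€134.34

Two-stage DDM. Project D₁…D_2 at 0.187, terminal growth 0.036, discount at r = 0.136.
D_1 = 11.8581
D_2 = 14.0756
Terminal value at t=2: TV = D_3/(r−g) = 14.5823/(0.136−0.036) = 145.8232
P₀ = 11.8581/(1+0.136)^1 + 14.0756/(1+0.136)^2 + 145.8232/(1+0.136)^2 = 134.3434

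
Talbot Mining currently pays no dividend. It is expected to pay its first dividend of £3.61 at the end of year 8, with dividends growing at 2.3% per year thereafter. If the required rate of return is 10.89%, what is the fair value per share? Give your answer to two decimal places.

£20.38

Deferred-dividend DDM. At t=7 the remaining stream is a growing perpetuity with first payment D_8 = 3.61.
V_7 = D_8/(r−g) = 3.61/(0.1089−0.023) = 42.0256
P₀ = V_7/(1+r)^7 = 42.0256/(1+0.1089)^7 = 20.3830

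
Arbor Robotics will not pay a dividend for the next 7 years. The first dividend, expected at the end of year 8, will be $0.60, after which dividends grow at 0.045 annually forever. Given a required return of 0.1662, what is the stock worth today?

$1.69

Deferred-dividend DDM. At t=7 the remaining stream is a growing perpetuity with first payment D_8 = 0.60.
V_7 = D_8/(r−g) = 0.60/(0.1662−0.045) = 4.9505
P₀ = V_7/(1+r)^7 = 4.9505/(1+0.1662)^7 = 1.6875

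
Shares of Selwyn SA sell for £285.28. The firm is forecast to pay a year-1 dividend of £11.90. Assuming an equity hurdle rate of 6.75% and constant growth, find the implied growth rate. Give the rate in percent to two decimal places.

From P₀ = D₁/(r − g), the implied growth is g = r − D₁/P₀.
g = 0.0675 − 11.90/285.28 = 0.0675 − 0.04171 = 0.02579

2.58%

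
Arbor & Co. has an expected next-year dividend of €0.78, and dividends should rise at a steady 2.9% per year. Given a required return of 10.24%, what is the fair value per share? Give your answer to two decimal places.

€10.63

Gordon growth model: P₀ = D₁/(r − g), with D₁ = 0.78 given directly.
P₀ = 0.7800 / (0.1024 − 0.029) = 0.7800 / 0.0734 = 10.6267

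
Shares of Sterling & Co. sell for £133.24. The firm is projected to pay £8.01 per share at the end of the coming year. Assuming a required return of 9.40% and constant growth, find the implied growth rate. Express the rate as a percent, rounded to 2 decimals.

From P₀ = D₁/(r − g), the implied growth is g = r − D₁/P₀.
g = 0.094 − 8.01/133.24 = 0.094 − 0.06012 = 0.03388

3.39%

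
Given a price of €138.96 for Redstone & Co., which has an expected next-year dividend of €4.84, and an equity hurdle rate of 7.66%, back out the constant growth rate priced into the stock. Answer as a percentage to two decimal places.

From P₀ = D₁/(r − g), the implied growth is g = r − D₁/P₀.
g = 0.0766 − 4.84/138.96 = 0.0766 − 0.03483 = 0.04177

4.18%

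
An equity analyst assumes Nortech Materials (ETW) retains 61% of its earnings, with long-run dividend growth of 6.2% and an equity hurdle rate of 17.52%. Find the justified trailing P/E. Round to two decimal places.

3.66

Payout ratio b = 1 − 0.61 = 0.39.
Justified trailing P/E = b(1+g)/(r−g) = 0.39×(1+0.062)/(0.1752−0.062) = 3.6588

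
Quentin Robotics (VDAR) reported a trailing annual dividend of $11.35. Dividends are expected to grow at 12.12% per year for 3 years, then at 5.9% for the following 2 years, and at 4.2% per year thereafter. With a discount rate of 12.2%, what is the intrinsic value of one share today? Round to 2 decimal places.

Three-stage DDM. Project D₁…D_5; terminal Gordon value at t=5 with g = 0.042; discount at r = 0.122.
D_1 = 12.7256
D_2 = 14.2680
D_3 = 15.9972
D_4 = 16.9411
D_5 = 17.9406
TV_5 = 18.6941/(0.122−0.042) = 233.6764
P₀ = Σ Dₜ/(1+r)ᵗ + TV_5/(1+r)^5 = 186.1975

$186.20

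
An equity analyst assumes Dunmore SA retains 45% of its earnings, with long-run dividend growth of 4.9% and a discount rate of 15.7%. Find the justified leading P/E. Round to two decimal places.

5.09

Payout ratio b = 1 − 0.45 = 0.55.
Justified leading P/E = b/(r−g) = 0.55/(0.157−0.049) = 5.0926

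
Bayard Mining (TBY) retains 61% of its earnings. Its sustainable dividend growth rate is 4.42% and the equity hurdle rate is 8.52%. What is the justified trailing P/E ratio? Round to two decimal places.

Payout ratio b = 1 − 0.61 = 0.39.
Justified trailing P/E = b(1+g)/(r−g) = 0.39×(1+0.0442)/(0.0852−0.0442) = 9.9326

9.93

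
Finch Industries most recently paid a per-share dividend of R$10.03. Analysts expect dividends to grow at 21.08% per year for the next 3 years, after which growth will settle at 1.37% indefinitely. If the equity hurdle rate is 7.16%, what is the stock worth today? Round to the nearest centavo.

Two-stage DDM. Project D₁…D_3 at 0.2108, terminal growth 0.0137, discount at r = 0.0716.
D_1 = 12.1443
D_2 = 14.7043
D_3 = 17.8040
Terminal value at t=3: TV = D_4/(r−g) = 18.0479/(0.0716−0.0137) = 311.7088
P₀ = 12.1443/(1+0.0716)^1 + 14.7043/(1+0.0716)^2 + 17.8040/(1+0.0716)^3 + 311.7088/(1+0.0716)^3 = 291.9155

R$291.92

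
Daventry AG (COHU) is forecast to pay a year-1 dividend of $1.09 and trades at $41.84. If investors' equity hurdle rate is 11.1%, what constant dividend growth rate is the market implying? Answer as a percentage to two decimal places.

From P₀ = D₁/(r − g), the implied growth is g = r − D₁/P₀.
g = 0.111 − 1.09/41.84 = 0.111 − 0.02605 = 0.08495

8.49%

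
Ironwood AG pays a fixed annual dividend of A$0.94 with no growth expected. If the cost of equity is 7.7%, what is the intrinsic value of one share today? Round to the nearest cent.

Zero-growth DDM (perpetuity): P₀ = D/r = 0.94 / 0.077 = 12.2078

A$12.21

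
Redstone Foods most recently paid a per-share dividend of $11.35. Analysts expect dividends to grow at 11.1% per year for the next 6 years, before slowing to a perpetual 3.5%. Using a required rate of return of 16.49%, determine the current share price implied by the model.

$125.94

Two-stage DDM. Project D₁…D_6 at 0.111, terminal growth 0.035, discount at r = 0.1649.
D_1 = 12.6098
D_2 = 14.0095
D_3 = 15.5646
D_4 = 17.2923
D_5 = 19.2117
D_6 = 21.3442
Terminal value at t=6: TV = D_7/(r−g) = 22.0913/(0.1649−0.035) = 170.0636
P₀ = 12.6098/(1+0.1649)^1 + 14.0095/(1+0.1649)^2 + 15.5646/(1+0.1649)^3 + 17.2923/(1+0.1649)^4 + 19.2117/(1+0.1649)^5 + 21.3442/(1+0.1649)^6 + 170.0636/(1+0.1649)^6 = 125.9418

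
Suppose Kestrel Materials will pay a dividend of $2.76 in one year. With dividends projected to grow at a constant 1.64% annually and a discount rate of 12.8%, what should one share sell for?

Gordon growth model: P₀ = D₁/(r − g), with D₁ = 2.76 given directly.
P₀ = 2.7600 / (0.128 − 0.0164) = 2.7600 / 0.1116 = 24.7312

$24.73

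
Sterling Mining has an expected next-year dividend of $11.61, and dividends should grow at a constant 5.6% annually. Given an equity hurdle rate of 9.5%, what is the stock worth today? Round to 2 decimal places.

Gordon growth model: P₀ = D₁/(r − g), with D₁ = 11.61 given directly.
P₀ = 11.6100 / (0.095 − 0.056) = 11.6100 / 0.039 = 297.6923

$297.69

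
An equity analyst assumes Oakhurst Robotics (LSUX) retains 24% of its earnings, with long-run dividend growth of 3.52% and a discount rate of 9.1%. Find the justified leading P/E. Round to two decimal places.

Payout ratio b = 1 − 0.24 = 0.76.
Justified leading P/E = b/(r−g) = 0.76/(0.091−0.0352) = 13.6201

13.62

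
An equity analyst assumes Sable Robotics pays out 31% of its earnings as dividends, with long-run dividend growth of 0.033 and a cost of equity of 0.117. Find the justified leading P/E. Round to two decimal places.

Justified leading P/E = b/(r−g) = 0.31/(0.117−0.033) = 3.6905

3.69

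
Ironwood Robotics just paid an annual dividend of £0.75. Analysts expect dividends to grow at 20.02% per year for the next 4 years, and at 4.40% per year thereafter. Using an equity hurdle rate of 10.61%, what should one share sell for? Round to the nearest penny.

£21.17

Two-stage DDM. Project D₁…D_4 at 0.2002, terminal growth 0.044, discount at r = 0.1061.
D_1 = 0.9002
D_2 = 1.0804
D_3 = 1.2966
D_4 = 1.5562
Terminal value at t=4: TV = D_5/(r−g) = 1.6247/(0.1061−0.044) = 26.1628
P₀ = 0.9002/(1+0.1061)^1 + 1.0804/(1+0.1061)^2 + 1.2966/(1+0.1061)^3 + 1.5562/(1+0.1061)^4 + 26.1628/(1+0.1061)^4 = 21.1733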